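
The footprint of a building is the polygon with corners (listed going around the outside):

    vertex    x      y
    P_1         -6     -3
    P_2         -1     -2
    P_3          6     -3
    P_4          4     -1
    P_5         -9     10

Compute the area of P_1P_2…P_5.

74

Σ = (9) + (15) + (6) + (31) + (87) = 148
Area = |Σ|/2 = 74.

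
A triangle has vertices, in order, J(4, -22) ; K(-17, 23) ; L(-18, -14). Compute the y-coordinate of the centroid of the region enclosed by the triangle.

-13/3

Apply the surveyor's formula. First the cross-terms c_i = x_i·y_{i+1} − x_{i+1}·y_i:
  -282, 652, 452  ⇒  2A = 822, A = 411.
Then Σ (y_i + y_{i+1})·c_i = -10686, so ȳ = -10686 / (6·411) = -13/3.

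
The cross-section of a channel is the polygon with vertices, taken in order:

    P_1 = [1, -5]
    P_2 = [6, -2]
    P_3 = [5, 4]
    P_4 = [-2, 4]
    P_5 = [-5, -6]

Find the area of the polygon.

Apply the surveyor's formula: 2A = Σ (x_i·y_{i+1} − x_{i+1}·y_i), indices taken mod 5.
P_1→P_2: (1)(-2) − (6)(-5) = 28
P_2→P_3: (6)(4) − (5)(-2) = 34
P_3→P_4: (5)(4) − (-2)(4) = 28
P_4→P_5: (-2)(-6) − (-5)(4) = 32
P_5→P_1: (-5)(-5) − (1)(-6) = 31
Σ = 153
Area = |Σ|/2 = 76.5.

76.5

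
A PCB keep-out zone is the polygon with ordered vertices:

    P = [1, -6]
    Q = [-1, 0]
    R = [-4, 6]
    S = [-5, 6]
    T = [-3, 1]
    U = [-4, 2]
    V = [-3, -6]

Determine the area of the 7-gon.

29.5

Apply Gauss's area formula: 2A = Σ (x_i·y_{i+1} − x_{i+1}·y_i), indices taken mod 7.
Σ = (-6) + (-6) + (6) + (13) + (-2) + (30) + (24) = 59
Area = |Σ|/2 = 29.5.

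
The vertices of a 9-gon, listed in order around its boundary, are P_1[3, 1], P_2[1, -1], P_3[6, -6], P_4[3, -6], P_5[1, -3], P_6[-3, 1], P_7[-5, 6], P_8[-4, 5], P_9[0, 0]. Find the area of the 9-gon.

Σ = (-4) + (0) + (-18) + (-3) + (-8) + (-13) + (-1) + (0) + (0) = -47
Area = |Σ|/2 = 23.5.

23.5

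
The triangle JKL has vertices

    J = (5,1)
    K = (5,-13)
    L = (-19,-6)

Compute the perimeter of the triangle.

|JK| = √((0)² + (-14)²) = √196 = 14
|KL| = √((-24)² + (7)²) = √625 = 25
|LJ| = √((24)² + (7)²) = √625 = 25
Perimeter = 14 + 25 + 25 = 64.

64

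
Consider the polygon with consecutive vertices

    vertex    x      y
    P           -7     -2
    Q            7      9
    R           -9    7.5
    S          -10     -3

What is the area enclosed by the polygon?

92.75

Apply the shoelace formula: 2A = Σ (x_i·y_{i+1} − x_{i+1}·y_i), indices taken mod 4.
Σ = (-49) + (133.5) + (102) + (-1) = 185.5
Area = |Σ|/2 = 92.75.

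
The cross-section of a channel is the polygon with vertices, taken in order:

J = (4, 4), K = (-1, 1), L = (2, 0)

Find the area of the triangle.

7

Σ = (8) + (-2) + (8) = 14
Area = |Σ|/2 = 7.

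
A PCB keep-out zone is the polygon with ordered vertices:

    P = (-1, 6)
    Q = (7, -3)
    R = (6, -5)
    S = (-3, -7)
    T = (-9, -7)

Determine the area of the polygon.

108

Apply Gauss's area formula: 2A = Σ (x_i·y_{i+1} − x_{i+1}·y_i), indices taken mod 5.
Cross-terms: -39, -17, -57, -42, -61  ⇒  Σ = -216
Area = |Σ|/2 = 108.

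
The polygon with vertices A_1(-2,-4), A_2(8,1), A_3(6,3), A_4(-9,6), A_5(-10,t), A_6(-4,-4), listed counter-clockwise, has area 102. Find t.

Write out the shoelace sum; only the two edges meeting at A_5 involve t:
2·Area = [((-9)·t − (-10)·6) + ((-10)·(-4) − (-4)·t)] + 119
       = -5·t + 219 = 204
⇒ t = 3.

3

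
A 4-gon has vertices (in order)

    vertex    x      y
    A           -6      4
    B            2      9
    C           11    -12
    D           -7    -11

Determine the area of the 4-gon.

Cross-terms: -62, -123, -205, -94  ⇒  Σ = -484
Area = |Σ|/2 = 242.

242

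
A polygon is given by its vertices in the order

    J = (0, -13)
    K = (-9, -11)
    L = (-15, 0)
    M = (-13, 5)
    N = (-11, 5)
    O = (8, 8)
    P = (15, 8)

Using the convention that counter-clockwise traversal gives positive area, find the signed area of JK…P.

-373

Apply the shoelace (surveyor's) formula: 2A = Σ (x_i·y_{i+1} − x_{i+1}·y_i), indices taken mod 7.
Σ = (-117) + (-165) + (-75) + (-10) + (-128) + (-56) + (-195) = -746
Signed area = Σ/2 = -373 (negative ⇒ clockwise traversal).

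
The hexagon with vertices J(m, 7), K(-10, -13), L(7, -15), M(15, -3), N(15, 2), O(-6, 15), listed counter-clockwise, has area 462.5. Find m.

The doubled signed area Σ (x_i y_{i+1} − x_{i+1} y_i) is linear in m.
With m=0 it equals 785; the coefficient of m is -28 (from the two edges through J).
So -28·m + 785 = 2·462.5 = 925 ⇒ m = -5.

-5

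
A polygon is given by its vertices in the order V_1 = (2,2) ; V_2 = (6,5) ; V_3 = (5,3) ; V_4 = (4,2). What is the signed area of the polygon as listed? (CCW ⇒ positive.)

V_1→V_2: (2)(5) − (6)(2) = -2
V_2→V_3: (6)(3) − (5)(5) = -7
V_3→V_4: (5)(2) − (4)(3) = -2
V_4→V_1: (4)(2) − (2)(2) = 4
Σ = -7
Signed area = Σ/2 = -3.5 (negative ⇒ clockwise traversal).

-3.5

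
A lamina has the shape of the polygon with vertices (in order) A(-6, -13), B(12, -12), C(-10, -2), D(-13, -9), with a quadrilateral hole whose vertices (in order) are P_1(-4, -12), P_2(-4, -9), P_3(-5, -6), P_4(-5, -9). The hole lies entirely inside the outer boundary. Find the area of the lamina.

128.5

Outer boundary:
Σ = (228) + (-144) + (64) + (115) = 263
Area = |Σ|/2 = 131.5.
Hole:
Apply the surveyor's formula: 2A = Σ (x_i·y_{i+1} − x_{i+1}·y_i), indices taken mod 4.
P_1→P_2: (-4)(-9) − (-4)(-12) = -12
P_2→P_3: (-4)(-6) − (-5)(-9) = -21
P_3→P_4: (-5)(-9) − (-5)(-6) = 15
P_4→P_1: (-5)(-12) − (-4)(-9) = 24
Σ = 6
Area = |Σ|/2 = 3.
Net area = 131.5 − 3 = 128.5.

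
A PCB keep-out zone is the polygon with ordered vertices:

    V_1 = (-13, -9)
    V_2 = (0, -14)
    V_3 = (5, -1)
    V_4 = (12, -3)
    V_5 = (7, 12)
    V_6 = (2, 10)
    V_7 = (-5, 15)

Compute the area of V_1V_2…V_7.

Apply the shoelace (surveyor's) formula: 2A = Σ (x_i·y_{i+1} − x_{i+1}·y_i), indices taken mod 7.
V_1→V_2: (-13)(-14) − (0)(-9) = 182
V_2→V_3: (0)(-1) − (5)(-14) = 70
V_3→V_4: (5)(-3) − (12)(-1) = -3
V_4→V_5: (12)(12) − (7)(-3) = 165
V_5→V_6: (7)(10) − (2)(12) = 46
V_6→V_7: (2)(15) − (-5)(10) = 80
V_7→V_1: (-5)(-9) − (-13)(15) = 240
Σ = 780
Area = |Σ|/2 = 390.

390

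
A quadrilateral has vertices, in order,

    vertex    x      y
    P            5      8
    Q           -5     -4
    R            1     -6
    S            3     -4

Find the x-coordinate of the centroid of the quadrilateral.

17/21

Apply Gauss's area formula. First the cross-terms c_i = x_i·y_{i+1} − x_{i+1}·y_i:
  20, 34, 14, 44  ⇒  2A = 112, A = 56.
Then Σ (x_i + x_{i+1})·c_i = 272, so x̄ = 272 / (6·56) = 17/21.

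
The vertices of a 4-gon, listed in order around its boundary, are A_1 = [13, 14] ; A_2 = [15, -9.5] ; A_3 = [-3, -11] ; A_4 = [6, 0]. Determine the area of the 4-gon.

Apply the surveyor's formula: 2A = Σ (x_i·y_{i+1} − x_{i+1}·y_i), indices taken mod 4.
Σ = (-333.5) + (-193.5) + (66) + (84) = -377
Area = |Σ|/2 = 188.5.

188.5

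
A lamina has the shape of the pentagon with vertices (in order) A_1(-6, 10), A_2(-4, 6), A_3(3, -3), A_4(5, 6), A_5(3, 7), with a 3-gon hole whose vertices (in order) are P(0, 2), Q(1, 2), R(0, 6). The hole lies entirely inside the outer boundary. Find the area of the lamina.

Outer boundary:
Apply the surveyor's formula: 2A = Σ (x_i·y_{i+1} − x_{i+1}·y_i), indices taken mod 5.
A_1→A_2: (-6)(6) − (-4)(10) = 4
A_2→A_3: (-4)(-3) − (3)(6) = -6
A_3→A_4: (3)(6) − (5)(-3) = 33
A_4→A_5: (5)(7) − (3)(6) = 17
A_5→A_1: (3)(10) − (-6)(7) = 72
Σ = 120
Area = |Σ|/2 = 60.
Hole:
Cross-terms: -2, 6, 0  ⇒  Σ = 4
Area = |Σ|/2 = 2.
Net area = 60 − 2 = 58.

58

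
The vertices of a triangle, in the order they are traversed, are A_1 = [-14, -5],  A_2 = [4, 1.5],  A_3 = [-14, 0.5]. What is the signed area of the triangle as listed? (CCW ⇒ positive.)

Apply the shoelace (surveyor's) formula: 2A = Σ (x_i·y_{i+1} − x_{i+1}·y_i), indices taken mod 3.
Cross-terms: -1, 23, 77  ⇒  Σ = 99
Signed area = Σ/2 = 49.5 (positive ⇒ counter-clockwise traversal).

49.5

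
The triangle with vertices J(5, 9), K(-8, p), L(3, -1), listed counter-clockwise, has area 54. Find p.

Write out the shoelace sum; only the two edges meeting at K involve p:
2·Area = [(5·p − (-8)·9) + ((-8)·(-1) − 3·p)] + 32
       = 2·p + 112 = 108
⇒ p = -2.

-2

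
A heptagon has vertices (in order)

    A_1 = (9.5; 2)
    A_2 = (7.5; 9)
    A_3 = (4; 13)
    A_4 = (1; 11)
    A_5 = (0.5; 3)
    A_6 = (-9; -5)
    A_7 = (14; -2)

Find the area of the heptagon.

Apply Gauss's area formula: 2A = Σ (x_i·y_{i+1} − x_{i+1}·y_i), indices taken mod 7.
Σ = (70.5) + (61.5) + (31) + (-2.5) + (24.5) + (88) + (47) = 320
Area = |Σ|/2 = 160.

160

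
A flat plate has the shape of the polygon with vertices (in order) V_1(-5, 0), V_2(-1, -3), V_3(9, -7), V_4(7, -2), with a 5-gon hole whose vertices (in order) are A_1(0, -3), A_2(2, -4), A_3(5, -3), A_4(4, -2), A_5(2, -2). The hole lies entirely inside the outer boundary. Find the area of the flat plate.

Outer boundary:
Σ = (15) + (34) + (31) + (-10) = 70
Area = |Σ|/2 = 35.
Hole:
A_1→A_2: (0)(-4) − (2)(-3) = 6
A_2→A_3: (2)(-3) − (5)(-4) = 14
A_3→A_4: (5)(-2) − (4)(-3) = 2
A_4→A_5: (4)(-2) − (2)(-2) = -4
A_5→A_1: (2)(-3) − (0)(-2) = -6
Σ = 12
Area = |Σ|/2 = 6.
Net area = 35 − 6 = 29.

29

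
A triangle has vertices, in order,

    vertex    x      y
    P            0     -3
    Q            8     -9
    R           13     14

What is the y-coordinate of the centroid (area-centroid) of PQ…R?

Apply the shoelace (surveyor's) formula. First the cross-terms c_i = x_i·y_{i+1} − x_{i+1}·y_i:
  24, 229, -39  ⇒  2A = 214, A = 107.
Then Σ (y_i + y_{i+1})·c_i = 428, so ȳ = 428 / (6·107) = 2/3.

2/3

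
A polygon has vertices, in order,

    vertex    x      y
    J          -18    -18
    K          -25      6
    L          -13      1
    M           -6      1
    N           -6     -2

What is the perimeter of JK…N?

68

|JK| = √((-7)² + (24)²) = √625 = 25
|KL| = √((12)² + (-5)²) = √169 = 13
|LM| = √((7)² + (0)²) = √49 = 7
|MN| = √((0)² + (-3)²) = √9 = 3
|NJ| = √((-12)² + (-16)²) = √400 = 20
Perimeter = 25 + 13 + 7 + 3 + 20 = 68.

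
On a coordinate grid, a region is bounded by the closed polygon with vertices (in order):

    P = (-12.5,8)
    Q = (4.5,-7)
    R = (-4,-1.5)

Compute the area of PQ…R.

Apply the shoelace formula: 2A = Σ (x_i·y_{i+1} − x_{i+1}·y_i), indices taken mod 3.
Cross-terms: 51.5, -34.75, -50.75  ⇒  Σ = -34
Area = |Σ|/2 = 17.

17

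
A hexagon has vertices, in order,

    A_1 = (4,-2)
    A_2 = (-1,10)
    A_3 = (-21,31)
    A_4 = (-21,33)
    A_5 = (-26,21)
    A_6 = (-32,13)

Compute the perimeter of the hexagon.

|A_1A_2| = √((-5)² + (12)²) = √169 = 13
|A_2A_3| = √((-20)² + (21)²) = √841 = 29
|A_3A_4| = √((0)² + (2)²) = √4 = 2
|A_4A_5| = √((-5)² + (-12)²) = √169 = 13
|A_5A_6| = √((-6)² + (-8)²) = √100 = 10
|A_6A_1| = √((36)² + (-15)²) = √1521 = 39
Perimeter = 13 + 29 + 2 + 13 + 10 + 39 = 106.

106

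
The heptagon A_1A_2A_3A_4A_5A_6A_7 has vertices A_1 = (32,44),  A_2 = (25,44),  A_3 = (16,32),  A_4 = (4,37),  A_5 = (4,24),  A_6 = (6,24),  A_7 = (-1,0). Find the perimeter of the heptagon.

130

|A_1A_2| = √((-7)² + (0)²) = √49 = 7
|A_2A_3| = √((-9)² + (-12)²) = √225 = 15
|A_3A_4| = √((-12)² + (5)²) = √169 = 13
|A_4A_5| = √((0)² + (-13)²) = √169 = 13
|A_5A_6| = √((2)² + (0)²) = √4 = 2
|A_6A_7| = √((-7)² + (-24)²) = √625 = 25
|A_7A_1| = √((33)² + (44)²) = √3025 = 55
Perimeter = 7 + 15 + 13 + 13 + 2 + 25 + 55 = 130.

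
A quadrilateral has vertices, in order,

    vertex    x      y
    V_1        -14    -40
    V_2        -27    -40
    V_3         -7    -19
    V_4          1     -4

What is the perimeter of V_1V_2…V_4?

98

|V_1V_2| = √((-13)² + (0)²) = √169 = 13
|V_2V_3| = √((20)² + (21)²) = √841 = 29
|V_3V_4| = √((8)² + (15)²) = √289 = 17
|V_4V_1| = √((-15)² + (-36)²) = √1521 = 39
Perimeter = 13 + 29 + 17 + 39 = 98.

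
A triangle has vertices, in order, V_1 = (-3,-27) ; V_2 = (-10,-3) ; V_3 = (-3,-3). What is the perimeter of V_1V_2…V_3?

56

|V_1V_2| = √((-7)² + (24)²) = √625 = 25
|V_2V_3| = √((7)² + (0)²) = √49 = 7
|V_3V_1| = √((0)² + (-24)²) = √576 = 24
Perimeter = 25 + 7 + 24 = 56.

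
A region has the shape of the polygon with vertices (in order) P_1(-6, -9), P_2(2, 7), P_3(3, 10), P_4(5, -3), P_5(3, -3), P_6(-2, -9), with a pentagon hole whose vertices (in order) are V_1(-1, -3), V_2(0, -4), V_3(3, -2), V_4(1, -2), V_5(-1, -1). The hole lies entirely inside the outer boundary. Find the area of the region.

Outer boundary:
Apply the shoelace formula: 2A = Σ (x_i·y_{i+1} − x_{i+1}·y_i), indices taken mod 6.
Σ = (-24) + (-1) + (-59) + (-6) + (-33) + (-36) = -159
Area = |Σ|/2 = 79.5.
Hole:
Apply the shoelace (surveyor's) formula: 2A = Σ (x_i·y_{i+1} − x_{i+1}·y_i), indices taken mod 5.
Cross-terms: 4, 12, -4, -3, 2  ⇒  Σ = 11
Area = |Σ|/2 = 5.5.
Net area = 79.5 − 5.5 = 74.

74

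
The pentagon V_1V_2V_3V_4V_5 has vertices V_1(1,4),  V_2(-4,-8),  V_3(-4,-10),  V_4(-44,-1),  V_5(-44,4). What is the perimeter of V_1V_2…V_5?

|V_1V_2| = √((-5)² + (-12)²) = √169 = 13
|V_2V_3| = √((0)² + (-2)²) = √4 = 2
|V_3V_4| = √((-40)² + (9)²) = √1681 = 41
|V_4V_5| = √((0)² + (5)²) = √25 = 5
|V_5V_1| = √((45)² + (0)²) = √2025 = 45
Perimeter = 13 + 2 + 41 + 5 + 45 = 106.

106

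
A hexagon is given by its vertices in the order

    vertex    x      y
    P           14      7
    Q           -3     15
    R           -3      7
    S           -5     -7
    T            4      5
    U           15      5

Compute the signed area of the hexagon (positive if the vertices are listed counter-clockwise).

Apply the surveyor's formula: 2A = Σ (x_i·y_{i+1} − x_{i+1}·y_i), indices taken mod 6.
Cross-terms: 231, 24, 56, 3, -55, 35  ⇒  Σ = 294
Signed area = Σ/2 = 147 (positive ⇒ counter-clockwise traversal).

147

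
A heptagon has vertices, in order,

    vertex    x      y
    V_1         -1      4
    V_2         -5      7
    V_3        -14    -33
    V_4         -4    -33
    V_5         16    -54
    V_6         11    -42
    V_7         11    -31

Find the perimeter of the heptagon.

146

|V_1V_2| = √((-4)² + (3)²) = √25 = 5
|V_2V_3| = √((-9)² + (-40)²) = √1681 = 41
|V_3V_4| = √((10)² + (0)²) = √100 = 10
|V_4V_5| = √((20)² + (-21)²) = √841 = 29
|V_5V_6| = √((-5)² + (12)²) = √169 = 13
|V_6V_7| = √((0)² + (11)²) = √121 = 11
|V_7V_1| = √((-12)² + (35)²) = √1369 = 37
Perimeter = 5 + 41 + 10 + 29 + 13 + 11 + 37 = 146.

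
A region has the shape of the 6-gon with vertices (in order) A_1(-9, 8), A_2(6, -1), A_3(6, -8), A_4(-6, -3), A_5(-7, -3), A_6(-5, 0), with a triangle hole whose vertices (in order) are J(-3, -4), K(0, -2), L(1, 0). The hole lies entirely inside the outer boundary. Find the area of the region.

100.5

Outer boundary:
Apply Gauss's area formula: 2A = Σ (x_i·y_{i+1} − x_{i+1}·y_i), indices taken mod 6.
A_1→A_2: (-9)(-1) − (6)(8) = -39
A_2→A_3: (6)(-8) − (6)(-1) = -42
A_3→A_4: (6)(-3) − (-6)(-8) = -66
A_4→A_5: (-6)(-3) − (-7)(-3) = -3
A_5→A_6: (-7)(0) − (-5)(-3) = -15
A_6→A_1: (-5)(8) − (-9)(0) = -40
Σ = -205
Area = |Σ|/2 = 102.5.
Hole:
Σ = (6) + (2) + (-4) = 4
Area = |Σ|/2 = 2.
Net area = 102.5 − 2 = 100.5.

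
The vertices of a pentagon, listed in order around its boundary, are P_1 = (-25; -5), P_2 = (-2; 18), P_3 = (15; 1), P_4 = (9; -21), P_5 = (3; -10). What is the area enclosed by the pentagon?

Apply the shoelace (surveyor's) formula: 2A = Σ (x_i·y_{i+1} − x_{i+1}·y_i), indices taken mod 5.
Σ = (-460) + (-272) + (-324) + (-27) + (-265) = -1348
Area = |Σ|/2 = 674.

674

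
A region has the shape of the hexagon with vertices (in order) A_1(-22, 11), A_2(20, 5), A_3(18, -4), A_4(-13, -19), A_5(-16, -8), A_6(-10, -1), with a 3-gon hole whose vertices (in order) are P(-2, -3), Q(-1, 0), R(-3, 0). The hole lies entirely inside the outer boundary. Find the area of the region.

642

Outer boundary:
Apply the shoelace formula: 2A = Σ (x_i·y_{i+1} − x_{i+1}·y_i), indices taken mod 6.
Cross-terms: -330, -170, -394, -200, -64, -132  ⇒  Σ = -1290
Area = |Σ|/2 = 645.
Hole:
Apply the surveyor's formula: 2A = Σ (x_i·y_{i+1} − x_{i+1}·y_i), indices taken mod 3.
Σ = (-3) + (0) + (9) = 6
Area = |Σ|/2 = 3.
Net area = 645 − 3 = 642.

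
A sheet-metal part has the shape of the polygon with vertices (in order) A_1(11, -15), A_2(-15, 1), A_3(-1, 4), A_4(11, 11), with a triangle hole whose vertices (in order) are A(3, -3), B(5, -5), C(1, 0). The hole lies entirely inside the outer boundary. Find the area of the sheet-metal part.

Outer boundary:
Apply the shoelace formula: 2A = Σ (x_i·y_{i+1} − x_{i+1}·y_i), indices taken mod 4.
A_1→A_2: (11)(1) − (-15)(-15) = -214
A_2→A_3: (-15)(4) − (-1)(1) = -59
A_3→A_4: (-1)(11) − (11)(4) = -55
A_4→A_1: (11)(-15) − (11)(11) = -286
Σ = -614
Area = |Σ|/2 = 307.
Hole:
Σ = (0) + (5) + (-3) = 2
Area = |Σ|/2 = 1.
Net area = 307 − 1 = 306.

306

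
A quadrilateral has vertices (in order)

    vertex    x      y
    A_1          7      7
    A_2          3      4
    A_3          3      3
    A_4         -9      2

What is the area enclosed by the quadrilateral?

Apply the shoelace formula: 2A = Σ (x_i·y_{i+1} − x_{i+1}·y_i), indices taken mod 4.
A_1→A_2: (7)(4) − (3)(7) = 7
A_2→A_3: (3)(3) − (3)(4) = -3
A_3→A_4: (3)(2) − (-9)(3) = 33
A_4→A_1: (-9)(7) − (7)(2) = -77
Σ = -40
Area = |Σ|/2 = 20.

20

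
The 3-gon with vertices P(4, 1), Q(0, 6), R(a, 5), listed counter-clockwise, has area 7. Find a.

-2

Write out the shoelace sum; only the two edges meeting at R involve a:
2·Area = [(0·5 − a·6) + (a·1 − 4·5)] + 24
       = -5·a + 4 = 14
⇒ a = -2.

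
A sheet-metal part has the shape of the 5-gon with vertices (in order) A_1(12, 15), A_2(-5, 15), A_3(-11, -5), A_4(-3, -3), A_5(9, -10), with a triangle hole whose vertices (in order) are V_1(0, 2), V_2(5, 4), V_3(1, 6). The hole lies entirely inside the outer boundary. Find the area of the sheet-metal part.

Outer boundary:
A_1→A_2: (12)(15) − (-5)(15) = 255
A_2→A_3: (-5)(-5) − (-11)(15) = 190
A_3→A_4: (-11)(-3) − (-3)(-5) = 18
A_4→A_5: (-3)(-10) − (9)(-3) = 57
A_5→A_1: (9)(15) − (12)(-10) = 255
Σ = 775
Area = |Σ|/2 = 387.5.
Hole:
Σ = (-10) + (26) + (2) = 18
Area = |Σ|/2 = 9.
Net area = 387.5 − 9 = 378.5.

378.5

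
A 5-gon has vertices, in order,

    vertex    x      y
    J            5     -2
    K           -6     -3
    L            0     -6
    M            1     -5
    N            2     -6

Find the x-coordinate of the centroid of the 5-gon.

Apply the surveyor's formula. First the cross-terms c_i = x_i·y_{i+1} − x_{i+1}·y_i:
  -27, 36, 6, 4, 26  ⇒  2A = 45, A = 22.5.
Then Σ (x_i + x_{i+1})·c_i = 11, so x̄ = 11 / (6·22.5) = 11/135.

11/135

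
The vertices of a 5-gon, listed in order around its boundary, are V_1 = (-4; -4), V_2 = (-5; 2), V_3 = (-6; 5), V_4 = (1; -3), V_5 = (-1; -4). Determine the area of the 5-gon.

V_1→V_2: (-4)(2) − (-5)(-4) = -28
V_2→V_3: (-5)(5) − (-6)(2) = -13
V_3→V_4: (-6)(-3) − (1)(5) = 13
V_4→V_5: (1)(-4) − (-1)(-3) = -7
V_5→V_1: (-1)(-4) − (-4)(-4) = -12
Σ = -47
Area = |Σ|/2 = 23.5.

23.5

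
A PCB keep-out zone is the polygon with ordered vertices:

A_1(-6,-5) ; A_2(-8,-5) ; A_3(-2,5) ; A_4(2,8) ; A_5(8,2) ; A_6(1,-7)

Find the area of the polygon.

125.5

A_1→A_2: (-6)(-5) − (-8)(-5) = -10
A_2→A_3: (-8)(5) − (-2)(-5) = -50
A_3→A_4: (-2)(8) − (2)(5) = -26
A_4→A_5: (2)(2) − (8)(8) = -60
A_5→A_6: (8)(-7) − (1)(2) = -58
A_6→A_1: (1)(-5) − (-6)(-7) = -47
Σ = -251
Area = |Σ|/2 = 125.5.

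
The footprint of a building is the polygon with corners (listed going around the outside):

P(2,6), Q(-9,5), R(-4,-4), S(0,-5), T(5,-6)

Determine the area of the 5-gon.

103.5

Cross-terms: 64, 56, 20, 25, 42  ⇒  Σ = 207
Area = |Σ|/2 = 103.5.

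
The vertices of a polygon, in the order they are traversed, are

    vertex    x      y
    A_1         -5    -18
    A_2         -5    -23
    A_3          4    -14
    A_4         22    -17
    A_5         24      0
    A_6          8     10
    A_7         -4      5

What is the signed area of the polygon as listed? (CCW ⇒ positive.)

626

Apply the shoelace formula: 2A = Σ (x_i·y_{i+1} − x_{i+1}·y_i), indices taken mod 7.
Cross-terms: 25, 162, 240, 408, 240, 80, 97  ⇒  Σ = 1252
Signed area = Σ/2 = 626 (positive ⇒ counter-clockwise traversal).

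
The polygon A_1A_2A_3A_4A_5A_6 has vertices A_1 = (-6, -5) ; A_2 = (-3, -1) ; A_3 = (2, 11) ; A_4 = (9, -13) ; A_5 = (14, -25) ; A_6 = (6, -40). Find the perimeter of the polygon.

110

|A_1A_2| = √((3)² + (4)²) = √25 = 5
|A_2A_3| = √((5)² + (12)²) = √169 = 13
|A_3A_4| = √((7)² + (-24)²) = √625 = 25
|A_4A_5| = √((5)² + (-12)²) = √169 = 13
|A_5A_6| = √((-8)² + (-15)²) = √289 = 17
|A_6A_1| = √((-12)² + (35)²) = √1369 = 37
Perimeter = 5 + 13 + 25 + 13 + 17 + 37 = 110.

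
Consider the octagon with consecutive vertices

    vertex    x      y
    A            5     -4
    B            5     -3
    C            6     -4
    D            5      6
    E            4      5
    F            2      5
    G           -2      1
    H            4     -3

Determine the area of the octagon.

41.5

Cross-terms: 5, -2, 56, 1, 10, 12, 2, -1  ⇒  Σ = 83
Area = |Σ|/2 = 41.5.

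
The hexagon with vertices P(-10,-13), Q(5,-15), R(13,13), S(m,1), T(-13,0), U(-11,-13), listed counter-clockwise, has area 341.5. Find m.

The doubled signed area Σ (x_i y_{i+1} − x_{i+1} y_i) is linear in m.
With m=0 it equals 683; the coefficient of m is -13 (from the two edges through S).
So -13·m + 683 = 2·341.5 = 683 ⇒ m = 0.

0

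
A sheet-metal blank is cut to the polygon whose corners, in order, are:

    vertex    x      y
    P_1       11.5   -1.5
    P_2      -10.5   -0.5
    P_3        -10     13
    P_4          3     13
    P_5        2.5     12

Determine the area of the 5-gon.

Apply the shoelace (surveyor's) formula: 2A = Σ (x_i·y_{i+1} − x_{i+1}·y_i), indices taken mod 5.
P_1→P_2: (11.5)(-0.5) − (-10.5)(-1.5) = -21.5
P_2→P_3: (-10.5)(13) − (-10)(-0.5) = -141.5
P_3→P_4: (-10)(13) − (3)(13) = -169
P_4→P_5: (3)(12) − (2.5)(13) = 3.5
P_5→P_1: (2.5)(-1.5) − (11.5)(12) = -141.75
Σ = -470.25
Area = |Σ|/2 = 235.125.

235.125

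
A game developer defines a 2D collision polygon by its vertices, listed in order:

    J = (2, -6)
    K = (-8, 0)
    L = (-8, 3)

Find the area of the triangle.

Cross-terms: -48, -24, 42  ⇒  Σ = -30
Area = |Σ|/2 = 15.

15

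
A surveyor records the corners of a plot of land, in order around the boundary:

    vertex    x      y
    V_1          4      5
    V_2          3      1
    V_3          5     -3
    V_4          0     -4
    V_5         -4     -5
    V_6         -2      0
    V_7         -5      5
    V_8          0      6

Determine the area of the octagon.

Apply the surveyor's formula: 2A = Σ (x_i·y_{i+1} − x_{i+1}·y_i), indices taken mod 8.
Σ = (-11) + (-14) + (-20) + (-16) + (-10) + (-10) + (-30) + (-24) = -135
Area = |Σ|/2 = 67.5.

67.5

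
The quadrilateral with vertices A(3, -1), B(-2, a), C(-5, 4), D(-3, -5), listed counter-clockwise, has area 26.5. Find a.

1

The doubled signed area Σ (x_i y_{i+1} − x_{i+1} y_i) is linear in a.
With a=0 it equals 45; the coefficient of a is 8 (from the two edges through B).
So 8·a + 45 = 2·26.5 = 53 ⇒ a = 1.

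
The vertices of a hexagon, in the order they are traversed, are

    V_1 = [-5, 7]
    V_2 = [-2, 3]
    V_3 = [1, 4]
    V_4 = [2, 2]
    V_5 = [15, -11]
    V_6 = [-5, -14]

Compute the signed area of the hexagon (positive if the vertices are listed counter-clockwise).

V_1→V_2: (-5)(3) − (-2)(7) = -1
V_2→V_3: (-2)(4) − (1)(3) = -11
V_3→V_4: (1)(2) − (2)(4) = -6
V_4→V_5: (2)(-11) − (15)(2) = -52
V_5→V_6: (15)(-14) − (-5)(-11) = -265
V_6→V_1: (-5)(7) − (-5)(-14) = -105
Σ = -440
Signed area = Σ/2 = -220 (negative ⇒ clockwise traversal).

-220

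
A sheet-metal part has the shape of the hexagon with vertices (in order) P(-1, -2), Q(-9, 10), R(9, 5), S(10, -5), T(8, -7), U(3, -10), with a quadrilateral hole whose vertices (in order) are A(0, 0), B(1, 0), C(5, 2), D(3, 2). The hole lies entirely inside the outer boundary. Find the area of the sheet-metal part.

178.5

Outer boundary:
Apply the surveyor's formula: 2A = Σ (x_i·y_{i+1} − x_{i+1}·y_i), indices taken mod 6.
P→Q: (-1)(10) − (-9)(-2) = -28
Q→R: (-9)(5) − (9)(10) = -135
R→S: (9)(-5) − (10)(5) = -95
S→T: (10)(-7) − (8)(-5) = -30
T→U: (8)(-10) − (3)(-7) = -59
U→P: (3)(-2) − (-1)(-10) = -16
Σ = -363
Area = |Σ|/2 = 181.5.
Hole:
Apply the shoelace (surveyor's) formula: 2A = Σ (x_i·y_{i+1} − x_{i+1}·y_i), indices taken mod 4.
Cross-terms: 0, 2, 4, 0  ⇒  Σ = 6
Area = |Σ|/2 = 3.
Net area = 181.5 − 3 = 178.5.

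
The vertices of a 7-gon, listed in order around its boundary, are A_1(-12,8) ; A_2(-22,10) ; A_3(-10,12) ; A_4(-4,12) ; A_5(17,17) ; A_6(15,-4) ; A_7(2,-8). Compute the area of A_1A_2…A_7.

Apply the shoelace formula: 2A = Σ (x_i·y_{i+1} − x_{i+1}·y_i), indices taken mod 7.
Σ = (56) + (-164) + (-72) + (-272) + (-323) + (-112) + (-80) = -967
Area = |Σ|/2 = 483.5.

483.5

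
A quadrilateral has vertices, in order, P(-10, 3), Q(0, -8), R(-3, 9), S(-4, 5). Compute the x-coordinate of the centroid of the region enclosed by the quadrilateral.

Apply the shoelace formula. First the cross-terms c_i = x_i·y_{i+1} − x_{i+1}·y_i:
  80, -24, 21, 38  ⇒  2A = 115, A = 57.5.
Then Σ (x_i + x_{i+1})·c_i = -1407, so x̄ = -1407 / (6·57.5) = -469/115.

-469/115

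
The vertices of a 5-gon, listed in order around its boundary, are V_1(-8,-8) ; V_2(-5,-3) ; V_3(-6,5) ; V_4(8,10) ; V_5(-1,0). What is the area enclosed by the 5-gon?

70.5

Apply the shoelace (surveyor's) formula: 2A = Σ (x_i·y_{i+1} − x_{i+1}·y_i), indices taken mod 5.
Σ = (-16) + (-43) + (-100) + (10) + (8) = -141
Area = |Σ|/2 = 70.5.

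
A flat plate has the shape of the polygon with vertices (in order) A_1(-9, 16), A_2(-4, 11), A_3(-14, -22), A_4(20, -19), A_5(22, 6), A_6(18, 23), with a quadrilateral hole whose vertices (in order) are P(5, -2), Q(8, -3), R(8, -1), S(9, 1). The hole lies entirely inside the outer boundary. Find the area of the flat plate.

1166.5

Outer boundary:
Σ = (-35) + (242) + (706) + (538) + (398) + (495) = 2344
Area = |Σ|/2 = 1172.
Hole:
Apply the shoelace formula: 2A = Σ (x_i·y_{i+1} − x_{i+1}·y_i), indices taken mod 4.
Σ = (1) + (16) + (17) + (-23) = 11
Area = |Σ|/2 = 5.5.
Net area = 1172 − 5.5 = 1166.5.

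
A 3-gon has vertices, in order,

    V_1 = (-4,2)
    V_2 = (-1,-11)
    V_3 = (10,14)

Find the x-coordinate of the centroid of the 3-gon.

5/3

Apply the shoelace formula. First the cross-terms c_i = x_i·y_{i+1} − x_{i+1}·y_i:
  46, 96, 76  ⇒  2A = 218, A = 109.
Then Σ (x_i + x_{i+1})·c_i = 1090, so x̄ = 1090 / (6·109) = 5/3.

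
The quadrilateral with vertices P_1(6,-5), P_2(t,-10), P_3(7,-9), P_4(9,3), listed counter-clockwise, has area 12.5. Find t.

6

The doubled signed area Σ (x_i y_{i+1} − x_{i+1} y_i) is linear in t.
With t=0 it equals 49; the coefficient of t is -4 (from the two edges through P_2).
So -4·t + 49 = 2·12.5 = 25 ⇒ t = 6.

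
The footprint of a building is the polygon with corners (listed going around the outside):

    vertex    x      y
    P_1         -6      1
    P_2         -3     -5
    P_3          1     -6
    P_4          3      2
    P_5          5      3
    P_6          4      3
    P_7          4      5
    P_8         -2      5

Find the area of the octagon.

Σ = (33) + (23) + (20) + (-1) + (3) + (8) + (30) + (28) = 144
Area = |Σ|/2 = 72.

72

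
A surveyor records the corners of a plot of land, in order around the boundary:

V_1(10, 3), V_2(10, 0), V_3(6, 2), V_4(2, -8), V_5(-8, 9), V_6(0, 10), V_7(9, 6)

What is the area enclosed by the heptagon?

Apply the shoelace formula: 2A = Σ (x_i·y_{i+1} − x_{i+1}·y_i), indices taken mod 7.
Σ = (-30) + (20) + (-52) + (-46) + (-80) + (-90) + (-33) = -311
Area = |Σ|/2 = 155.5.

155.5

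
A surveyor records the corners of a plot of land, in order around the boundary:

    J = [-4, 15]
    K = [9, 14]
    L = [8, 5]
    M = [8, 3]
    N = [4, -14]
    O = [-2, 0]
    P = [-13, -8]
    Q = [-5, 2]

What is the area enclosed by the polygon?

271.5

Apply the shoelace (surveyor's) formula: 2A = Σ (x_i·y_{i+1} − x_{i+1}·y_i), indices taken mod 8.
Cross-terms: -191, -67, -16, -124, -28, 16, -66, -67  ⇒  Σ = -543
Area = |Σ|/2 = 271.5.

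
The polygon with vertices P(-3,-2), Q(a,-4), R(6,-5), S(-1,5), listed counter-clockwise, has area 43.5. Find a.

-3

The doubled signed area Σ (x_i y_{i+1} − x_{i+1} y_i) is linear in a.
With a=0 it equals 78; the coefficient of a is -3 (from the two edges through Q).
So -3·a + 78 = 2·43.5 = 87 ⇒ a = -3.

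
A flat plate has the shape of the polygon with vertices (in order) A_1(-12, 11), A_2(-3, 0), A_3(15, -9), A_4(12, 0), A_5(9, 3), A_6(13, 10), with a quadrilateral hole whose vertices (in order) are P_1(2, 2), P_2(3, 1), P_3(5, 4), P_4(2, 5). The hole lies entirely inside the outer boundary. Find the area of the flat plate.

Outer boundary:
Apply Gauss's area formula: 2A = Σ (x_i·y_{i+1} − x_{i+1}·y_i), indices taken mod 6.
Σ = (33) + (27) + (108) + (36) + (51) + (263) = 518
Area = |Σ|/2 = 259.
Hole:
Apply the surveyor's formula: 2A = Σ (x_i·y_{i+1} − x_{i+1}·y_i), indices taken mod 4.
Cross-terms: -4, 7, 17, -6  ⇒  Σ = 14
Area = |Σ|/2 = 7.
Net area = 259 − 7 = 252.

252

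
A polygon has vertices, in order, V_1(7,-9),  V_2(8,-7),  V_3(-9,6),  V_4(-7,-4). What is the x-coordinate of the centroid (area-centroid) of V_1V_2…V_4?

-296/177

Apply the surveyor's formula. First the cross-terms c_i = x_i·y_{i+1} − x_{i+1}·y_i:
  23, -15, 78, 91  ⇒  2A = 177, A = 88.5.
Then Σ (x_i + x_{i+1})·c_i = -888, so x̄ = -888 / (6·88.5) = -296/177.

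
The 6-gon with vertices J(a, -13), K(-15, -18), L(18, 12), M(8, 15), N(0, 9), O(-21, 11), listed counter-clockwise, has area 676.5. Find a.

Write out the shoelace sum; only the two edges meeting at J involve a:
2·Area = [((-21)·(-13) − a·11) + (a·(-18) − (-15)·(-13))] + 579
       = -29·a + 657 = 1353
⇒ a = -24.

-24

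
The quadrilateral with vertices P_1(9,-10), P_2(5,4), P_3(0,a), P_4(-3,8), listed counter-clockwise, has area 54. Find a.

8

The doubled signed area Σ (x_i y_{i+1} − x_{i+1} y_i) is linear in a.
With a=0 it equals 44; the coefficient of a is 8 (from the two edges through P_3).
So 8·a + 44 = 2·54 = 108 ⇒ a = 8.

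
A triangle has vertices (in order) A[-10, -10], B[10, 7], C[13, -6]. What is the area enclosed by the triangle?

155.5

Cross-terms: 30, -151, -190  ⇒  Σ = -311
Area = |Σ|/2 = 155.5.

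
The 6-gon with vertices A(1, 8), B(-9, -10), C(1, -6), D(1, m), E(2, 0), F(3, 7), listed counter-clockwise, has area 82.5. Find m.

The doubled signed area Σ (x_i y_{i+1} − x_{i+1} y_i) is linear in m.
With m=0 it equals 163; the coefficient of m is -1 (from the two edges through D).
So -1·m + 163 = 2·82.5 = 165 ⇒ m = -2.

-2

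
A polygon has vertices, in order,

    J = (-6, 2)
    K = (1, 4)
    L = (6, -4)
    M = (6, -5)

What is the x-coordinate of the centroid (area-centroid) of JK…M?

23/39

Apply Gauss's area formula. First the cross-terms c_i = x_i·y_{i+1} − x_{i+1}·y_i:
  -26, -28, -6, -18  ⇒  2A = -78, A = -39.
Then Σ (x_i + x_{i+1})·c_i = -138, so x̄ = -138 / (6·(-39)) = 23/39.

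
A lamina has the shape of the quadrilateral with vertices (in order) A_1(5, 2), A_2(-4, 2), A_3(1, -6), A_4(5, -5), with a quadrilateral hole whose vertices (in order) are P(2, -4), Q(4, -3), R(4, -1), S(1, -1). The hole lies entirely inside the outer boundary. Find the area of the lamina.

43.5

Outer boundary:
Cross-terms: 18, 22, 25, 35  ⇒  Σ = 100
Area = |Σ|/2 = 50.
Hole:
Apply the shoelace formula: 2A = Σ (x_i·y_{i+1} − x_{i+1}·y_i), indices taken mod 4.
Cross-terms: 10, 8, -3, -2  ⇒  Σ = 13
Area = |Σ|/2 = 6.5.
Net area = 50 − 6.5 = 43.5.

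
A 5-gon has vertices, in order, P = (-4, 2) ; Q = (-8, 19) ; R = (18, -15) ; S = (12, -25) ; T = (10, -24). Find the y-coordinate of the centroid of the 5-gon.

Apply the shoelace formula. First the cross-terms c_i = x_i·y_{i+1} − x_{i+1}·y_i:
  -60, -222, -270, -38, -76  ⇒  2A = -666, A = -333.
Then Σ (y_i + y_{i+1})·c_i = 12186, so ȳ = 12186 / (6·(-333)) = -677/111.

-677/111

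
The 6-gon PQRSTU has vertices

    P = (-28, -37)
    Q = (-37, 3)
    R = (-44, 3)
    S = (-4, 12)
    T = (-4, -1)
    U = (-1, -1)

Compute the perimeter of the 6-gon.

150

|PQ| = √((-9)² + (40)²) = √1681 = 41
|QR| = √((-7)² + (0)²) = √49 = 7
|RS| = √((40)² + (9)²) = √1681 = 41
|ST| = √((0)² + (-13)²) = √169 = 13
|TU| = √((3)² + (0)²) = √9 = 3
|UP| = √((-27)² + (-36)²) = √2025 = 45
Perimeter = 41 + 7 + 41 + 13 + 3 + 45 = 150.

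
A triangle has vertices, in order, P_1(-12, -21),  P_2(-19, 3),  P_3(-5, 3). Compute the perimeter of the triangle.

64

|P_1P_2| = √((-7)² + (24)²) = √625 = 25
|P_2P_3| = √((14)² + (0)²) = √196 = 14
|P_3P_1| = √((-7)² + (-24)²) = √625 = 25
Perimeter = 25 + 14 + 25 = 64.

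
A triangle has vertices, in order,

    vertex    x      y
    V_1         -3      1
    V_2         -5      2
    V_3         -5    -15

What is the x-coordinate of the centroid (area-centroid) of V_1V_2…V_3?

-13/3

Apply the surveyor's formula. First the cross-terms c_i = x_i·y_{i+1} − x_{i+1}·y_i:
  -1, 85, -50  ⇒  2A = 34, A = 17.
Then Σ (x_i + x_{i+1})·c_i = -442, so x̄ = -442 / (6·17) = -13/3.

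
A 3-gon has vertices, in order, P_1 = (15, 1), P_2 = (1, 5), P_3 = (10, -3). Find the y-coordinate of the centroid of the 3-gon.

Apply Gauss's area formula. First the cross-terms c_i = x_i·y_{i+1} − x_{i+1}·y_i:
  74, -53, 55  ⇒  2A = 76, A = 38.
Then Σ (y_i + y_{i+1})·c_i = 228, so ȳ = 228 / (6·38) = 1.

1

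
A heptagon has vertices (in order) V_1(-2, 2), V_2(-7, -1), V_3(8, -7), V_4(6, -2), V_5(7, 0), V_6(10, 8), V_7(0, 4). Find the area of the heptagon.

Apply the surveyor's formula: 2A = Σ (x_i·y_{i+1} − x_{i+1}·y_i), indices taken mod 7.
Cross-terms: 16, 57, 26, 14, 56, 40, 8  ⇒  Σ = 217
Area = |Σ|/2 = 108.5.

108.5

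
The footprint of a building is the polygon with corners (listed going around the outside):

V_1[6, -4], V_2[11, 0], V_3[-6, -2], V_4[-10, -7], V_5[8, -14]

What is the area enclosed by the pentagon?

146

Apply the shoelace formula: 2A = Σ (x_i·y_{i+1} − x_{i+1}·y_i), indices taken mod 5.
Cross-terms: 44, -22, 22, 196, 52  ⇒  Σ = 292
Area = |Σ|/2 = 146.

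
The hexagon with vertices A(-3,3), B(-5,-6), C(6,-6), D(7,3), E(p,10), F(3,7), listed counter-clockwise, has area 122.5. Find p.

Write out the shoelace sum; only the two edges meeting at E involve p:
2·Area = [(7·10 − p·3) + (p·7 − 3·10)] + 189
       = 4·p + 229 = 245
⇒ p = 4.

4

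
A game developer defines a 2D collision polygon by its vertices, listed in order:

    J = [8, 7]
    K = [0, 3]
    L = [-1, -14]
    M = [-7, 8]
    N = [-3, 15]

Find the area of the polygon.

Apply Gauss's area formula: 2A = Σ (x_i·y_{i+1} − x_{i+1}·y_i), indices taken mod 5.
Σ = (24) + (3) + (-106) + (-81) + (-141) = -301
Area = |Σ|/2 = 150.5.

150.5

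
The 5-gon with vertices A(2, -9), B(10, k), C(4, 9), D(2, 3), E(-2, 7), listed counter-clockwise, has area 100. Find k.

The doubled signed area Σ (x_i y_{i+1} − x_{i+1} y_i) is linear in k.
With k=0 it equals 198; the coefficient of k is -2 (from the two edges through B).
So -2·k + 198 = 2·100 = 200 ⇒ k = -1.

-1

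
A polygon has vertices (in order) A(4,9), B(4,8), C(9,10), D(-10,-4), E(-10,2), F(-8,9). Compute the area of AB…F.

Apply the shoelace (surveyor's) formula: 2A = Σ (x_i·y_{i+1} − x_{i+1}·y_i), indices taken mod 6.
Σ = (-4) + (-32) + (64) + (-60) + (-74) + (-108) = -214
Area = |Σ|/2 = 107.

107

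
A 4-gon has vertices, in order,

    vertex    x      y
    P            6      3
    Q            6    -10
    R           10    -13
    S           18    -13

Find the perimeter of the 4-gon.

46

|PQ| = √((0)² + (-13)²) = √169 = 13
|QR| = √((4)² + (-3)²) = √25 = 5
|RS| = √((8)² + (0)²) = √64 = 8
|SP| = √((-12)² + (16)²) = √400 = 20
Perimeter = 13 + 5 + 8 + 20 = 46.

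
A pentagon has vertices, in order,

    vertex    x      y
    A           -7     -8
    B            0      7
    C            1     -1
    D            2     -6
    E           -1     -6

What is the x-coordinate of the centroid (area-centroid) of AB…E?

-289/168

Apply the surveyor's formula. First the cross-terms c_i = x_i·y_{i+1} − x_{i+1}·y_i:
  -49, -7, -4, -18, -34  ⇒  2A = -112, A = -56.
Then Σ (x_i + x_{i+1})·c_i = 578, so x̄ = 578 / (6·(-56)) = -289/168.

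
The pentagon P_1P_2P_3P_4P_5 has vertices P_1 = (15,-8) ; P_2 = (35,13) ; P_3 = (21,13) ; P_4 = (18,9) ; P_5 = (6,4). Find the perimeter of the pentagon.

|P_1P_2| = √((20)² + (21)²) = √841 = 29
|P_2P_3| = √((-14)² + (0)²) = √196 = 14
|P_3P_4| = √((-3)² + (-4)²) = √25 = 5
|P_4P_5| = √((-12)² + (-5)²) = √169 = 13
|P_5P_1| = √((9)² + (-12)²) = √225 = 15
Perimeter = 29 + 14 + 5 + 13 + 15 = 76.

76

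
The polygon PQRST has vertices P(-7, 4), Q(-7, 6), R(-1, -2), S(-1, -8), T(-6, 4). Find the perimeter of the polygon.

|PQ| = √((0)² + (2)²) = √4 = 2
|QR| = √((6)² + (-8)²) = √100 = 10
|RS| = √((0)² + (-6)²) = √36 = 6
|ST| = √((-5)² + (12)²) = √169 = 13
|TP| = √((-1)² + (0)²) = √1 = 1
Perimeter = 2 + 10 + 6 + 13 + 1 = 32.

32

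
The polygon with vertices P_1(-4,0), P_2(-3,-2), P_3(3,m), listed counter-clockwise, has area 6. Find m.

-2

Write out the shoelace sum; only the two edges meeting at P_3 involve m:
2·Area = [((-3)·m − 3·(-2)) + (3·0 − (-4)·m)] + 8
       = 1·m + 14 = 12
⇒ m = -2.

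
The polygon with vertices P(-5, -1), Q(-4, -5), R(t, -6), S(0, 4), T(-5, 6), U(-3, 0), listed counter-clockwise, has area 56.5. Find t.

The doubled signed area Σ (x_i y_{i+1} − x_{i+1} y_i) is linear in t.
With t=0 it equals 86; the coefficient of t is 9 (from the two edges through R).
So 9·t + 86 = 2·56.5 = 113 ⇒ t = 3.

3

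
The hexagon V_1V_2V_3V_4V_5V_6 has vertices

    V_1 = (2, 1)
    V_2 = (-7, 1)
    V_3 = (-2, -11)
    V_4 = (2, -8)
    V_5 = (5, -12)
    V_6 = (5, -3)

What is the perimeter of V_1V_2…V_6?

46

|V_1V_2| = √((-9)² + (0)²) = √81 = 9
|V_2V_3| = √((5)² + (-12)²) = √169 = 13
|V_3V_4| = √((4)² + (3)²) = √25 = 5
|V_4V_5| = √((3)² + (-4)²) = √25 = 5
|V_5V_6| = √((0)² + (9)²) = √81 = 9
|V_6V_1| = √((-3)² + (4)²) = √25 = 5
Perimeter = 9 + 13 + 5 + 5 + 9 + 5 = 46.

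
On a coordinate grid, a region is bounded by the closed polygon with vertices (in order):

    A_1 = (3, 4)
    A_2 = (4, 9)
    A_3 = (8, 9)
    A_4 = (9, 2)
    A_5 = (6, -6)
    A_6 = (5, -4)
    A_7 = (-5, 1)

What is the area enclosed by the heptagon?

A_1→A_2: (3)(9) − (4)(4) = 11
A_2→A_3: (4)(9) − (8)(9) = -36
A_3→A_4: (8)(2) − (9)(9) = -65
A_4→A_5: (9)(-6) − (6)(2) = -66
A_5→A_6: (6)(-4) − (5)(-6) = 6
A_6→A_7: (5)(1) − (-5)(-4) = -15
A_7→A_1: (-5)(4) − (3)(1) = -23
Σ = -188
Area = |Σ|/2 = 94.

94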